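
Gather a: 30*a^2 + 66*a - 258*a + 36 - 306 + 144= 30*a^2 - 192*a - 126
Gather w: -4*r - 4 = -4*r - 4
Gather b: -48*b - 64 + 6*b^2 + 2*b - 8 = 6*b^2 - 46*b - 72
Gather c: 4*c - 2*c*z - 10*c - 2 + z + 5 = c*(-2*z - 6) + z + 3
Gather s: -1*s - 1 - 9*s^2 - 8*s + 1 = -9*s^2 - 9*s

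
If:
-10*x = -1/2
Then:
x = 1/20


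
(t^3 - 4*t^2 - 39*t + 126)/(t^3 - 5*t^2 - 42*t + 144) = (t - 7)/(t - 8)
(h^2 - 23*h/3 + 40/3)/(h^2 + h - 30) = (h - 8/3)/(h + 6)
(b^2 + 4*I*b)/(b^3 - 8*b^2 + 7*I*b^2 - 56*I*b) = (b + 4*I)/(b^2 + b*(-8 + 7*I) - 56*I)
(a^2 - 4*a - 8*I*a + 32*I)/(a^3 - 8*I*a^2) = (a - 4)/a^2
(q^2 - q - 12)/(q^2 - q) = (q^2 - q - 12)/(q*(q - 1))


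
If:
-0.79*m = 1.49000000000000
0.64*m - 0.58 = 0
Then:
No Solution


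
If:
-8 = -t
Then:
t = 8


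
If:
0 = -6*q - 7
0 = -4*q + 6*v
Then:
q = -7/6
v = -7/9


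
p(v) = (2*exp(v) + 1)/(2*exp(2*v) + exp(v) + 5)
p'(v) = (2*exp(v) + 1)*(-4*exp(2*v) - exp(v))/(2*exp(2*v) + exp(v) + 5)^2 + 2*exp(v)/(2*exp(2*v) + exp(v) + 5)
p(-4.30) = 0.20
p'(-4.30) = 0.00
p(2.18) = 0.11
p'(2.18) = -0.10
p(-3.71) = 0.21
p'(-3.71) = 0.01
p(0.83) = 0.31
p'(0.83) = -0.15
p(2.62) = 0.07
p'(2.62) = -0.07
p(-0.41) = 0.36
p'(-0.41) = 0.07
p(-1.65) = 0.26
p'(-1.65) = 0.06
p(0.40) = 0.36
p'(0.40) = -0.07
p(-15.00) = 0.20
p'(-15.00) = 0.00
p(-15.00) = 0.20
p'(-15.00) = 0.00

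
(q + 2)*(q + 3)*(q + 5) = q^3 + 10*q^2 + 31*q + 30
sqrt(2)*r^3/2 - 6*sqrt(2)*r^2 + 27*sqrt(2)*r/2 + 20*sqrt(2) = (r - 8)*(r - 5)*(sqrt(2)*r/2 + sqrt(2)/2)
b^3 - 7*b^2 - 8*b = b*(b - 8)*(b + 1)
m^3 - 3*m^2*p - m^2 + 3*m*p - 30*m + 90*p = (m - 6)*(m + 5)*(m - 3*p)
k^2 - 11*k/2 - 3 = (k - 6)*(k + 1/2)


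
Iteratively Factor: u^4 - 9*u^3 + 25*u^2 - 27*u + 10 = (u - 1)*(u^3 - 8*u^2 + 17*u - 10) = (u - 2)*(u - 1)*(u^2 - 6*u + 5) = (u - 5)*(u - 2)*(u - 1)*(u - 1)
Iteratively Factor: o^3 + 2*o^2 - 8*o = (o - 2)*(o^2 + 4*o) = (o - 2)*(o + 4)*(o)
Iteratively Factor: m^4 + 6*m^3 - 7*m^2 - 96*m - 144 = (m + 4)*(m^3 + 2*m^2 - 15*m - 36) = (m + 3)*(m + 4)*(m^2 - m - 12) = (m - 4)*(m + 3)*(m + 4)*(m + 3)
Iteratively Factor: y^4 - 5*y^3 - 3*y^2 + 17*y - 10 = (y - 1)*(y^3 - 4*y^2 - 7*y + 10) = (y - 1)*(y + 2)*(y^2 - 6*y + 5) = (y - 1)^2*(y + 2)*(y - 5)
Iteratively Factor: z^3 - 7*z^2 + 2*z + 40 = (z - 4)*(z^2 - 3*z - 10) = (z - 4)*(z + 2)*(z - 5)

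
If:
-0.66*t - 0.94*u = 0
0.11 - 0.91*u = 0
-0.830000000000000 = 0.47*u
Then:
No Solution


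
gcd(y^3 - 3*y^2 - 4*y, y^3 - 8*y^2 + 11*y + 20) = y^2 - 3*y - 4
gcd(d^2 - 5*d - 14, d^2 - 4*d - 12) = d + 2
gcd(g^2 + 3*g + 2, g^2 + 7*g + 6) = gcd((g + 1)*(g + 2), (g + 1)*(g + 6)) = g + 1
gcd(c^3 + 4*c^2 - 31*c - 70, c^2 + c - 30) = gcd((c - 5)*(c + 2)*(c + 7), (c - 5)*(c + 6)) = c - 5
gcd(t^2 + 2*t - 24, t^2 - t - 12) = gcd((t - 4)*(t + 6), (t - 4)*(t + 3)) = t - 4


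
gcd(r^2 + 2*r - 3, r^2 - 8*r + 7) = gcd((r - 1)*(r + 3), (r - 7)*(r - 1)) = r - 1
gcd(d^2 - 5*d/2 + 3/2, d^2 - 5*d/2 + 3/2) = d^2 - 5*d/2 + 3/2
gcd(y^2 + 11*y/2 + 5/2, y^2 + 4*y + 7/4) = y + 1/2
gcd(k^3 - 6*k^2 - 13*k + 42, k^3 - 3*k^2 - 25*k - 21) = k^2 - 4*k - 21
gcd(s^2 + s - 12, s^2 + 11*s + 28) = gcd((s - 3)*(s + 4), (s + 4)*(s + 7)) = s + 4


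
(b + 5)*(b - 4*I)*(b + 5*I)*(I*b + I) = I*b^4 - b^3 + 6*I*b^3 - 6*b^2 + 25*I*b^2 - 5*b + 120*I*b + 100*I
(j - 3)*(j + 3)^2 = j^3 + 3*j^2 - 9*j - 27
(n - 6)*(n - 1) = n^2 - 7*n + 6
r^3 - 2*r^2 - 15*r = r*(r - 5)*(r + 3)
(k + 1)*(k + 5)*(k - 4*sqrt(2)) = k^3 - 4*sqrt(2)*k^2 + 6*k^2 - 24*sqrt(2)*k + 5*k - 20*sqrt(2)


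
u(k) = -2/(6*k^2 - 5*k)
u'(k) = -2*(5 - 12*k)/(6*k^2 - 5*k)^2 = 2*(12*k - 5)/(k^2*(6*k - 5)^2)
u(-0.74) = -0.29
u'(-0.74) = -0.57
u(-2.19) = -0.05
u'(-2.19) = -0.04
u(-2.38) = -0.04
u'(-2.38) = -0.03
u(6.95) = -0.01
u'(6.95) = 0.00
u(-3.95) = -0.02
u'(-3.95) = -0.01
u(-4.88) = -0.01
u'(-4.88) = -0.00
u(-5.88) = -0.01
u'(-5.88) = -0.00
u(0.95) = -3.01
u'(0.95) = 28.94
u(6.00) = -0.01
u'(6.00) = 0.00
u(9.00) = 0.00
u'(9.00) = 0.00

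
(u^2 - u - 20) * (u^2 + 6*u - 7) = u^4 + 5*u^3 - 33*u^2 - 113*u + 140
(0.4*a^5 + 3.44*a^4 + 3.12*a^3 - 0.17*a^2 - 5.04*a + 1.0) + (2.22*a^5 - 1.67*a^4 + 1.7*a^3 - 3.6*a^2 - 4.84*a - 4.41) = 2.62*a^5 + 1.77*a^4 + 4.82*a^3 - 3.77*a^2 - 9.88*a - 3.41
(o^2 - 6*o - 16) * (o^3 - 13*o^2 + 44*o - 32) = o^5 - 19*o^4 + 106*o^3 - 88*o^2 - 512*o + 512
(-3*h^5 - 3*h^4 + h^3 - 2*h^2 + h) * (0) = 0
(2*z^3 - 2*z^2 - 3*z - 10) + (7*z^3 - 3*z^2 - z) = 9*z^3 - 5*z^2 - 4*z - 10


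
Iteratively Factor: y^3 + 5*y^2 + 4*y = (y)*(y^2 + 5*y + 4) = y*(y + 1)*(y + 4)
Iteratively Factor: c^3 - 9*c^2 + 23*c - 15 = (c - 1)*(c^2 - 8*c + 15) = (c - 5)*(c - 1)*(c - 3)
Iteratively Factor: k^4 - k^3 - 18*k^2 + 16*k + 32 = (k + 4)*(k^3 - 5*k^2 + 2*k + 8) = (k + 1)*(k + 4)*(k^2 - 6*k + 8) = (k - 4)*(k + 1)*(k + 4)*(k - 2)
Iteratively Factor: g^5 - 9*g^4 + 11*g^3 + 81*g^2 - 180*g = (g - 4)*(g^4 - 5*g^3 - 9*g^2 + 45*g) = g*(g - 4)*(g^3 - 5*g^2 - 9*g + 45) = g*(g - 4)*(g - 3)*(g^2 - 2*g - 15) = g*(g - 5)*(g - 4)*(g - 3)*(g + 3)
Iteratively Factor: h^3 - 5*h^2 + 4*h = (h)*(h^2 - 5*h + 4) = h*(h - 1)*(h - 4)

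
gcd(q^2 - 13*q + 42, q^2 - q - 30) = q - 6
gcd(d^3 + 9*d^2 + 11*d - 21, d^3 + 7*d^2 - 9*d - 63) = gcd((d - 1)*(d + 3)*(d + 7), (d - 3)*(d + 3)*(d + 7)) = d^2 + 10*d + 21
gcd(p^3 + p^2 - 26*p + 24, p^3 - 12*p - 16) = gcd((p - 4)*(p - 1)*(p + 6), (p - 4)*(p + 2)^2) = p - 4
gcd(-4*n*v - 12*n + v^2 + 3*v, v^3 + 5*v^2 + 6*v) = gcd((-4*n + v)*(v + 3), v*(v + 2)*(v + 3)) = v + 3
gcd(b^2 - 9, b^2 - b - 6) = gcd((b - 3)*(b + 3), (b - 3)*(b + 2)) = b - 3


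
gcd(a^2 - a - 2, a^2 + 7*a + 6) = a + 1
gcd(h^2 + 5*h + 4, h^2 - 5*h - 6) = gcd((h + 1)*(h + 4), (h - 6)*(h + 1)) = h + 1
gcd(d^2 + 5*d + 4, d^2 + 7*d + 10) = 1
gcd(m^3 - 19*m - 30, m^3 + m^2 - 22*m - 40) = m^2 - 3*m - 10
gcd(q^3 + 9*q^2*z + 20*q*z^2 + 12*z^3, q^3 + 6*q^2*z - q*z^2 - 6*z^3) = q^2 + 7*q*z + 6*z^2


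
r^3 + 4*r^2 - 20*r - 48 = (r - 4)*(r + 2)*(r + 6)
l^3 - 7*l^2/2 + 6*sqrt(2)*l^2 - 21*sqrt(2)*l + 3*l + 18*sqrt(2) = (l - 2)*(l - 3/2)*(l + 6*sqrt(2))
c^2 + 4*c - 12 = (c - 2)*(c + 6)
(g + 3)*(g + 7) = g^2 + 10*g + 21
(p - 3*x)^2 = p^2 - 6*p*x + 9*x^2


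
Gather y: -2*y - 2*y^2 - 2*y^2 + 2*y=-4*y^2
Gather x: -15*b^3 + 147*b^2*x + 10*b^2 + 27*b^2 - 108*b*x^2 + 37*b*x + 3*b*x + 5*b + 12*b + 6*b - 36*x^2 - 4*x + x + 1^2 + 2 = -15*b^3 + 37*b^2 + 23*b + x^2*(-108*b - 36) + x*(147*b^2 + 40*b - 3) + 3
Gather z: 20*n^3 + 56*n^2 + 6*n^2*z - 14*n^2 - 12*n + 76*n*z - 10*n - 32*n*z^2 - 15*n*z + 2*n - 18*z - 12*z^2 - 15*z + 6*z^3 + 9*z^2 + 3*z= 20*n^3 + 42*n^2 - 20*n + 6*z^3 + z^2*(-32*n - 3) + z*(6*n^2 + 61*n - 30)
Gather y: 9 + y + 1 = y + 10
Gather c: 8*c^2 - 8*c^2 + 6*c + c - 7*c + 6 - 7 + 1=0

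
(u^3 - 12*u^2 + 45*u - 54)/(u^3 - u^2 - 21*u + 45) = (u - 6)/(u + 5)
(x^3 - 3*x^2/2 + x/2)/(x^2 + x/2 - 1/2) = x*(x - 1)/(x + 1)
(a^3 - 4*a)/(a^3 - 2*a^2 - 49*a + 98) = a*(a + 2)/(a^2 - 49)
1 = 1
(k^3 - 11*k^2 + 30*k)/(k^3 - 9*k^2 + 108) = k*(k - 5)/(k^2 - 3*k - 18)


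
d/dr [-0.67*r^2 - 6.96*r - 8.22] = -1.34*r - 6.96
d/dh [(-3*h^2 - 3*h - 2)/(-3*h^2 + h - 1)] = (-12*h^2 - 6*h + 5)/(9*h^4 - 6*h^3 + 7*h^2 - 2*h + 1)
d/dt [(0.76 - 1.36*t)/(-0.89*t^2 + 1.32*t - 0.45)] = (-1.2104*t^2 + 1.3528*t - 0.3912)/(0.7921*t^4 - 2.3496*t^3 + 2.5434*t^2 - 1.188*t + 0.2025)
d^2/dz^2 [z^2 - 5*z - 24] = 2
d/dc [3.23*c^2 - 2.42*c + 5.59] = 6.46*c - 2.42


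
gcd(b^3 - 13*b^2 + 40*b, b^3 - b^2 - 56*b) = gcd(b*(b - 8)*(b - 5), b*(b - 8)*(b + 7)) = b^2 - 8*b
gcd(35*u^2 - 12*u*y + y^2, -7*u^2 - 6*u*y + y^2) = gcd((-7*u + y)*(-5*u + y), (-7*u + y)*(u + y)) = -7*u + y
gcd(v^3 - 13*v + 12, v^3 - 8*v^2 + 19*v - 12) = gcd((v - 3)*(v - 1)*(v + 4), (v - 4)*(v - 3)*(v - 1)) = v^2 - 4*v + 3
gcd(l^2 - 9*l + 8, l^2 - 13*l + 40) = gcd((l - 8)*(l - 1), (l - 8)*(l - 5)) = l - 8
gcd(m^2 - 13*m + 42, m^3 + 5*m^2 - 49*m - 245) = m - 7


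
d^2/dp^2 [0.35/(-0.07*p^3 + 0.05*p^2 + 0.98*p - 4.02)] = ((0.147*p - 0.035)*(0.07*p^3 - 0.05*p^2 - 0.98*p + 4.02) - 0.35*(-0.42*p^2 + 0.2*p + 1.96)*(-0.21*p^2 + 0.1*p + 0.98))/(0.07*p^3 - 0.05*p^2 - 0.98*p + 4.02)^3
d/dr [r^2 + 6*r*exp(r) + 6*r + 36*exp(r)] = 6*r*exp(r) + 2*r + 42*exp(r) + 6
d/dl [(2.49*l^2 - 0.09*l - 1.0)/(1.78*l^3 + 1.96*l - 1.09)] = ((4.98*l - 0.09)*(1.78*l^3 + 1.96*l - 1.09) + (5.34*l^2 + 1.96)*(-2.49*l^2 + 0.09*l + 1.0))/(1.78*l^3 + 1.96*l - 1.09)^2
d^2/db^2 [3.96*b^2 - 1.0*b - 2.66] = 7.92000000000000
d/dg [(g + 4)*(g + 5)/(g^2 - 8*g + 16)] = (-17*g - 76)/(g^3 - 12*g^2 + 48*g - 64)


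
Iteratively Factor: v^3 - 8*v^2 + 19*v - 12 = (v - 1)*(v^2 - 7*v + 12) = (v - 4)*(v - 1)*(v - 3)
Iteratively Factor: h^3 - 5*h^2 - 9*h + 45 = (h - 3)*(h^2 - 2*h - 15) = (h - 5)*(h - 3)*(h + 3)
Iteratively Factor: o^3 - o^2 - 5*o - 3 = (o + 1)*(o^2 - 2*o - 3) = (o - 3)*(o + 1)*(o + 1)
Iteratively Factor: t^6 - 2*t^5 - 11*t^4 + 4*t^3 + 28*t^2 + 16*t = (t)*(t^5 - 2*t^4 - 11*t^3 + 4*t^2 + 28*t + 16) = t*(t + 1)*(t^4 - 3*t^3 - 8*t^2 + 12*t + 16) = t*(t - 4)*(t + 1)*(t^3 + t^2 - 4*t - 4) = t*(t - 4)*(t - 2)*(t + 1)*(t^2 + 3*t + 2) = t*(t - 4)*(t - 2)*(t + 1)*(t + 2)*(t + 1)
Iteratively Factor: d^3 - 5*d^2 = (d)*(d^2 - 5*d) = d^2*(d - 5)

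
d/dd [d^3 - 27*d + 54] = 3*d^2 - 27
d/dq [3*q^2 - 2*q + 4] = 6*q - 2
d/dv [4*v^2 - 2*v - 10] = 8*v - 2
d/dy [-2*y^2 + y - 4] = 1 - 4*y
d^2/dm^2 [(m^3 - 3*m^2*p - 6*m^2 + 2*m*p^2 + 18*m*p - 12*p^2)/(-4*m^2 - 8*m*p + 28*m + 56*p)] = (3*(-m + p + 2)*(m^2 + 2*m*p - 7*m - 14*p)^2 - (2*m + 2*p - 7)^2*(m^3 - 3*m^2*p - 6*m^2 + 2*m*p^2 + 18*m*p - 12*p^2) + (m^2 + 2*m*p - 7*m - 14*p)*(m^3 - 3*m^2*p - 6*m^2 + 2*m*p^2 + 18*m*p - 12*p^2 + (2*m + 2*p - 7)*(3*m^2 - 6*m*p - 12*m + 2*p^2 + 18*p)))/(2*(m^2 + 2*m*p - 7*m - 14*p)^3)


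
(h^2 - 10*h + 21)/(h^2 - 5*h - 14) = (h - 3)/(h + 2)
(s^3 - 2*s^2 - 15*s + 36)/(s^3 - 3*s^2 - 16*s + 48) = (s - 3)/(s - 4)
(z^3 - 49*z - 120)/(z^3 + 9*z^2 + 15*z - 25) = (z^2 - 5*z - 24)/(z^2 + 4*z - 5)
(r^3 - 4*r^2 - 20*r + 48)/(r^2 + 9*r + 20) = (r^2 - 8*r + 12)/(r + 5)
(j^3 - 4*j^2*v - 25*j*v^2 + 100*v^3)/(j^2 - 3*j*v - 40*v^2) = (-j^2 + 9*j*v - 20*v^2)/(-j + 8*v)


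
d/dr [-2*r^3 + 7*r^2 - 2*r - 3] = -6*r^2 + 14*r - 2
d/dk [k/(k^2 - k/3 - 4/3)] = 3*(3*k^2 - k*(6*k - 1) - k - 4)/(-3*k^2 + k + 4)^2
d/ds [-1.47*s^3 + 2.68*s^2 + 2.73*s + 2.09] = -4.41*s^2 + 5.36*s + 2.73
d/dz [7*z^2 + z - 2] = 14*z + 1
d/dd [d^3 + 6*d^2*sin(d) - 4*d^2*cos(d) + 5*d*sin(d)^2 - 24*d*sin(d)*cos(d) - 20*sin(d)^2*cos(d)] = 4*d^2*sin(d) + 6*d^2*cos(d) + 3*d^2 + 12*d*sin(d) + 5*d*sin(2*d) - 8*d*cos(d) - 24*d*cos(2*d) + 5*sin(d) - 12*sin(2*d) - 15*sin(3*d) - 5*cos(2*d)/2 + 5/2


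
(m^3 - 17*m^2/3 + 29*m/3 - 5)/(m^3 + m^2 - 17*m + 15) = (m - 5/3)/(m + 5)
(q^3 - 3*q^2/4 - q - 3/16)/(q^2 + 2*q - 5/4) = (16*q^3 - 12*q^2 - 16*q - 3)/(4*(4*q^2 + 8*q - 5))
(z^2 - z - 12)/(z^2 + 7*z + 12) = (z - 4)/(z + 4)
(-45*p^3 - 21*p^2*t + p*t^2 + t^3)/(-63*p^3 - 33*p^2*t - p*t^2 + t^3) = (5*p - t)/(7*p - t)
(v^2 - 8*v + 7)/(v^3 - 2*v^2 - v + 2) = (v - 7)/(v^2 - v - 2)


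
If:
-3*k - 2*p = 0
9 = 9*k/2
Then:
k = 2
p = -3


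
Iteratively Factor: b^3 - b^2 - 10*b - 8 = (b + 1)*(b^2 - 2*b - 8) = (b + 1)*(b + 2)*(b - 4)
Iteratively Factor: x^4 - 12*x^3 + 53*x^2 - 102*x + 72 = (x - 2)*(x^3 - 10*x^2 + 33*x - 36) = (x - 3)*(x - 2)*(x^2 - 7*x + 12) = (x - 3)^2*(x - 2)*(x - 4)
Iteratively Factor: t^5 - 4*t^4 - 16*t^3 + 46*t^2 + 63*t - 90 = (t + 3)*(t^4 - 7*t^3 + 5*t^2 + 31*t - 30) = (t - 3)*(t + 3)*(t^3 - 4*t^2 - 7*t + 10) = (t - 3)*(t - 1)*(t + 3)*(t^2 - 3*t - 10) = (t - 5)*(t - 3)*(t - 1)*(t + 3)*(t + 2)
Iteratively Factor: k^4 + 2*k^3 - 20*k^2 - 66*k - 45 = (k + 3)*(k^3 - k^2 - 17*k - 15) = (k + 3)^2*(k^2 - 4*k - 5) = (k - 5)*(k + 3)^2*(k + 1)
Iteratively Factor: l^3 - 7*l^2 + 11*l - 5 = (l - 1)*(l^2 - 6*l + 5) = (l - 1)^2*(l - 5)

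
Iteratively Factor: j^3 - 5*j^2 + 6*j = (j - 3)*(j^2 - 2*j) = j*(j - 3)*(j - 2)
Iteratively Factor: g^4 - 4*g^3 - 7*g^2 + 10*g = (g + 2)*(g^3 - 6*g^2 + 5*g) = (g - 1)*(g + 2)*(g^2 - 5*g) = (g - 5)*(g - 1)*(g + 2)*(g)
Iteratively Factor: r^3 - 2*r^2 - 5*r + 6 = (r - 3)*(r^2 + r - 2) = (r - 3)*(r + 2)*(r - 1)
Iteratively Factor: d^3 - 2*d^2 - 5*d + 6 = (d + 2)*(d^2 - 4*d + 3) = (d - 1)*(d + 2)*(d - 3)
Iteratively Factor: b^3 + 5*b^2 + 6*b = (b + 2)*(b^2 + 3*b) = b*(b + 2)*(b + 3)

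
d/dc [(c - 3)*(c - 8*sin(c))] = c + (3 - c)*(8*cos(c) - 1) - 8*sin(c)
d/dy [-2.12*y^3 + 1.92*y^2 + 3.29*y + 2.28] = -6.36*y^2 + 3.84*y + 3.29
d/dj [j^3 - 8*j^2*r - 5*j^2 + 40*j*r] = 3*j^2 - 16*j*r - 10*j + 40*r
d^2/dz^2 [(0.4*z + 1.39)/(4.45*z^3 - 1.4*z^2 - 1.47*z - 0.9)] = (47.526*z^5 + 315.3537*z^4 - 131.754*z^3 - 18.98571*z^2 + 47.54142*z + 1.446102)/(88.121125*z^9 - 83.1705*z^8 - 61.163025*z^7 - 1.26215000000002*z^6 + 53.846415*z^5 + 20.95632*z^4 - 3.476223*z^3 - 9.23643*z^2 - 3.5721*z - 0.729)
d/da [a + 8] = 1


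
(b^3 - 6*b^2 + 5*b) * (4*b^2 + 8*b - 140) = 4*b^5 - 16*b^4 - 168*b^3 + 880*b^2 - 700*b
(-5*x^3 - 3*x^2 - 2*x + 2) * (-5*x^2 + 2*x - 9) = 25*x^5 + 5*x^4 + 49*x^3 + 13*x^2 + 22*x - 18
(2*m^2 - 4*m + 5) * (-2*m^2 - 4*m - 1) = -4*m^4 + 4*m^2 - 16*m - 5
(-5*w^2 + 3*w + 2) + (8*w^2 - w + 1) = 3*w^2 + 2*w + 3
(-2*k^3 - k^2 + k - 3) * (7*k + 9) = -14*k^4 - 25*k^3 - 2*k^2 - 12*k - 27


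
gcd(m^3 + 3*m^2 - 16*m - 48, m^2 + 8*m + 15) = m + 3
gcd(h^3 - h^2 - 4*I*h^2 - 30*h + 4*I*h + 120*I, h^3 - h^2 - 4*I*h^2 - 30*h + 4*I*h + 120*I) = h^3 + h^2*(-1 - 4*I) + h*(-30 + 4*I) + 120*I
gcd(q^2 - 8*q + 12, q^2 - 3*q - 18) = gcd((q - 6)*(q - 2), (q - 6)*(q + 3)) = q - 6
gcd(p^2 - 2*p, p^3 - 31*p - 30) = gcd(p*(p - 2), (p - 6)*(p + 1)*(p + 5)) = 1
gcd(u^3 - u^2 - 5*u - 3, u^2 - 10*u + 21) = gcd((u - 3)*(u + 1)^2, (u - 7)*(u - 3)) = u - 3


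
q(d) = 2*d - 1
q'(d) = 2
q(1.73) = 2.46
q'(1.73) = 2.00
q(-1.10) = -3.20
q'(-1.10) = 2.00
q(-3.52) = -8.04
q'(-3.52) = 2.00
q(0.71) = 0.42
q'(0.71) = 2.00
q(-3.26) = -7.52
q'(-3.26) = 2.00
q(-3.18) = -7.36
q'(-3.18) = 2.00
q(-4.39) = -9.78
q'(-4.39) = 2.00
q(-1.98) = -4.96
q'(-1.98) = 2.00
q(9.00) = 17.00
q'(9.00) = 2.00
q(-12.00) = -25.00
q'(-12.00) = 2.00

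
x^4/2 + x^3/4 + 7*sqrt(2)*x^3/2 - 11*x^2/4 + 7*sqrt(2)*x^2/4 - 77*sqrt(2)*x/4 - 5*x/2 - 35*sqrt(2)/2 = (x/2 + 1)*(x - 5/2)*(x + 1)*(x + 7*sqrt(2))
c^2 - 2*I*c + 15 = (c - 5*I)*(c + 3*I)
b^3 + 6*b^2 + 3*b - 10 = (b - 1)*(b + 2)*(b + 5)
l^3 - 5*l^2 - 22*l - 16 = (l - 8)*(l + 1)*(l + 2)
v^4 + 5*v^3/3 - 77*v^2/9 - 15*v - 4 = (v - 3)*(v + 1/3)*(v + 4/3)*(v + 3)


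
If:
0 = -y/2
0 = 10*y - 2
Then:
No Solution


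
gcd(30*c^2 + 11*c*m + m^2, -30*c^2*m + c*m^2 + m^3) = 6*c + m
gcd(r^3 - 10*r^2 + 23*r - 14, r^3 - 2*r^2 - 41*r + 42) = r^2 - 8*r + 7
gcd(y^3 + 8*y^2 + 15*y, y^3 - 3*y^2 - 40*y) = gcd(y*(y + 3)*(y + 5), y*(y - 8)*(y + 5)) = y^2 + 5*y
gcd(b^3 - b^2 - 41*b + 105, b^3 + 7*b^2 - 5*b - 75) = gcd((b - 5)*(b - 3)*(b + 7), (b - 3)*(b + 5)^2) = b - 3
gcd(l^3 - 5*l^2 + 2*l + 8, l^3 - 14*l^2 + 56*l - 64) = l^2 - 6*l + 8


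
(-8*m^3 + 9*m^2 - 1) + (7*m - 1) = -8*m^3 + 9*m^2 + 7*m - 2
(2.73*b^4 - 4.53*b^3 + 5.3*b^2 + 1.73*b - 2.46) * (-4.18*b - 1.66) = -11.4114*b^5 + 14.4036*b^4 - 14.6342*b^3 - 16.0294*b^2 + 7.411*b + 4.0836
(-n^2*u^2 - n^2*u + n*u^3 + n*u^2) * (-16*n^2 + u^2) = 16*n^4*u^2 + 16*n^4*u - 16*n^3*u^3 - 16*n^3*u^2 - n^2*u^4 - n^2*u^3 + n*u^5 + n*u^4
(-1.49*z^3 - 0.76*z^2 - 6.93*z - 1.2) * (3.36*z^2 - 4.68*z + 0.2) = -5.0064*z^5 + 4.4196*z^4 - 20.026*z^3 + 28.2484*z^2 + 4.23*z - 0.24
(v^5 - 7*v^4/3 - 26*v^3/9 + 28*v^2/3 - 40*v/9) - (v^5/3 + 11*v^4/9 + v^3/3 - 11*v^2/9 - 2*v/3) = 2*v^5/3 - 32*v^4/9 - 29*v^3/9 + 95*v^2/9 - 34*v/9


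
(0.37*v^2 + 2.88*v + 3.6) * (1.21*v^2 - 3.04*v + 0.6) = 0.4477*v^4 + 2.36*v^3 - 4.1772*v^2 - 9.216*v + 2.16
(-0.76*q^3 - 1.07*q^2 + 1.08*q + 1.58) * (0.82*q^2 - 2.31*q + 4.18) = -0.6232*q^5 + 0.8782*q^4 + 0.180500000000001*q^3 - 5.6718*q^2 + 0.8646*q + 6.6044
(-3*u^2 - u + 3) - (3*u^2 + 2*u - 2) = -6*u^2 - 3*u + 5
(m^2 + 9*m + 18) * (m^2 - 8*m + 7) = m^4 + m^3 - 47*m^2 - 81*m + 126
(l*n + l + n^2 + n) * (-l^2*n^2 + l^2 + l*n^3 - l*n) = -l^3*n^3 - l^3*n^2 + l^3*n + l^3 + l*n^5 + l*n^4 - l*n^3 - l*n^2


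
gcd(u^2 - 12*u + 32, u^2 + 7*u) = 1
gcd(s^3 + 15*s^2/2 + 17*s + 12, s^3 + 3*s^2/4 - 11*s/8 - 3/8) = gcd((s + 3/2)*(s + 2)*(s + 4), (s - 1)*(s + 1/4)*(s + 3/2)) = s + 3/2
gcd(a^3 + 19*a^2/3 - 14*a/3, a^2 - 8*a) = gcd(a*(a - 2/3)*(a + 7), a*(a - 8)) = a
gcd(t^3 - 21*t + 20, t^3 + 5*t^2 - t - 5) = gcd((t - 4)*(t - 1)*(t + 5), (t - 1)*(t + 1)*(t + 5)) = t^2 + 4*t - 5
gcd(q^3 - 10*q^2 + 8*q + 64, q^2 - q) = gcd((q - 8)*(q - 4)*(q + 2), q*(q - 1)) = 1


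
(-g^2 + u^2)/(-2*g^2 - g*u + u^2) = (-g + u)/(-2*g + u)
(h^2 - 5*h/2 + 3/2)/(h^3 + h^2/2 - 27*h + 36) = (h - 1)/(h^2 + 2*h - 24)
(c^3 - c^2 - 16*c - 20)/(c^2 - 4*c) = (c^3 - c^2 - 16*c - 20)/(c*(c - 4))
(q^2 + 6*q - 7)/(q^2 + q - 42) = (q - 1)/(q - 6)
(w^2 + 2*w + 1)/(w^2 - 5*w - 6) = (w + 1)/(w - 6)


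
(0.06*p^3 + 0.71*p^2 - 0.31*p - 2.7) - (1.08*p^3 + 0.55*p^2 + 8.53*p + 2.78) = -1.02*p^3 + 0.16*p^2 - 8.84*p - 5.48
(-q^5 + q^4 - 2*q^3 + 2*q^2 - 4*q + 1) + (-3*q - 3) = -q^5 + q^4 - 2*q^3 + 2*q^2 - 7*q - 2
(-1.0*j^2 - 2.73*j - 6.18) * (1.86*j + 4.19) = -1.86*j^3 - 9.2678*j^2 - 22.9335*j - 25.8942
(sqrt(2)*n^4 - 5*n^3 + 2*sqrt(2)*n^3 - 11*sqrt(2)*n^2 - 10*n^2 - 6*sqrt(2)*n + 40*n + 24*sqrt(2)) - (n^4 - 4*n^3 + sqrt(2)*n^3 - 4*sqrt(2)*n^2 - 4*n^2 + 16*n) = -n^4 + sqrt(2)*n^4 - n^3 + sqrt(2)*n^3 - 7*sqrt(2)*n^2 - 6*n^2 - 6*sqrt(2)*n + 24*n + 24*sqrt(2)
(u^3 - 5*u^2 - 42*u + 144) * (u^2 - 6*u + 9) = u^5 - 11*u^4 - 3*u^3 + 351*u^2 - 1242*u + 1296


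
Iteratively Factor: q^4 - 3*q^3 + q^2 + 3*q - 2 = (q + 1)*(q^3 - 4*q^2 + 5*q - 2) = (q - 2)*(q + 1)*(q^2 - 2*q + 1) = (q - 2)*(q - 1)*(q + 1)*(q - 1)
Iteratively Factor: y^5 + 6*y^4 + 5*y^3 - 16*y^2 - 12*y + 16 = (y - 1)*(y^4 + 7*y^3 + 12*y^2 - 4*y - 16) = (y - 1)*(y + 2)*(y^3 + 5*y^2 + 2*y - 8) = (y - 1)*(y + 2)^2*(y^2 + 3*y - 4) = (y - 1)*(y + 2)^2*(y + 4)*(y - 1)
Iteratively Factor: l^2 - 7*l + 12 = (l - 4)*(l - 3)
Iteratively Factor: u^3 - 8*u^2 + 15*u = (u)*(u^2 - 8*u + 15) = u*(u - 5)*(u - 3)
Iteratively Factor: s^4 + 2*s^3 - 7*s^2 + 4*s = (s + 4)*(s^3 - 2*s^2 + s) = s*(s + 4)*(s^2 - 2*s + 1) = s*(s - 1)*(s + 4)*(s - 1)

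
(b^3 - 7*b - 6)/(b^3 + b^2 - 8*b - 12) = (b + 1)/(b + 2)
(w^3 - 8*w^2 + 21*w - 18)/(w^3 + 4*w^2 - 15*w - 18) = (w^2 - 5*w + 6)/(w^2 + 7*w + 6)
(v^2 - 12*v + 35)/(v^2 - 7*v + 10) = (v - 7)/(v - 2)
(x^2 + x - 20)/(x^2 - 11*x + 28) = (x + 5)/(x - 7)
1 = 1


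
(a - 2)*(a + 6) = a^2 + 4*a - 12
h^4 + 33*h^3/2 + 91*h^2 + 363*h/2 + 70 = (h + 1/2)*(h + 4)*(h + 5)*(h + 7)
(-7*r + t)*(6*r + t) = -42*r^2 - r*t + t^2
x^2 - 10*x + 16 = (x - 8)*(x - 2)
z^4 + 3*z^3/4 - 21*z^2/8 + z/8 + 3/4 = (z - 1)*(z - 3/4)*(z + 1/2)*(z + 2)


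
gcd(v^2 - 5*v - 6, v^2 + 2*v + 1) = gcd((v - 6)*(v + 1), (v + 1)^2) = v + 1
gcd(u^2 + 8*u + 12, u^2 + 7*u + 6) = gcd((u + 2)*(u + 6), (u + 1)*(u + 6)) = u + 6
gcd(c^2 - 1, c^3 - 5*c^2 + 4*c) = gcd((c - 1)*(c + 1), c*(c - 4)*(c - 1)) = c - 1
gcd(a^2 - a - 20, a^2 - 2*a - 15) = a - 5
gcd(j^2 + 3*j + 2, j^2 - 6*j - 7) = j + 1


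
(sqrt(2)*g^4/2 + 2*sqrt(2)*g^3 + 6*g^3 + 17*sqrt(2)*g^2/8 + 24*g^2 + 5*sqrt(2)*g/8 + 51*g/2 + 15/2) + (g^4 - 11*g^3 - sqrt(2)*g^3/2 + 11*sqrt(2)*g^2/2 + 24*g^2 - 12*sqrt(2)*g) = sqrt(2)*g^4/2 + g^4 - 5*g^3 + 3*sqrt(2)*g^3/2 + 61*sqrt(2)*g^2/8 + 48*g^2 - 91*sqrt(2)*g/8 + 51*g/2 + 15/2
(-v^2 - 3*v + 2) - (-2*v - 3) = -v^2 - v + 5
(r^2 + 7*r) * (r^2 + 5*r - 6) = r^4 + 12*r^3 + 29*r^2 - 42*r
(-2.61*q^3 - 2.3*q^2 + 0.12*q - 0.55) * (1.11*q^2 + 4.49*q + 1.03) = -2.8971*q^5 - 14.2719*q^4 - 12.8821*q^3 - 2.4407*q^2 - 2.3459*q - 0.5665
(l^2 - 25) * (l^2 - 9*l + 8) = l^4 - 9*l^3 - 17*l^2 + 225*l - 200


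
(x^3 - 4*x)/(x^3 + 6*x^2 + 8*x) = (x - 2)/(x + 4)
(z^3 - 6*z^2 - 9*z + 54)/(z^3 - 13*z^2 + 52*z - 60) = (z^2 - 9)/(z^2 - 7*z + 10)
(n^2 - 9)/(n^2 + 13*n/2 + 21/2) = 2*(n - 3)/(2*n + 7)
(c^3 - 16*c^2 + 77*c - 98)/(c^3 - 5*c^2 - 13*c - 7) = (c^2 - 9*c + 14)/(c^2 + 2*c + 1)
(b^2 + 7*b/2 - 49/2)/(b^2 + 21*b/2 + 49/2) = (2*b - 7)/(2*b + 7)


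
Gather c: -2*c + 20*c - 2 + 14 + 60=18*c + 72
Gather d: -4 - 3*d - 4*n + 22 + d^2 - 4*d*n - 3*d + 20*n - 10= d^2 + d*(-4*n - 6) + 16*n + 8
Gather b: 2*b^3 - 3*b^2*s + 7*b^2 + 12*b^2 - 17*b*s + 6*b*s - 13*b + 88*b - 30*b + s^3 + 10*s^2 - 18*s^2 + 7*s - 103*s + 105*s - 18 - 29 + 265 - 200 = 2*b^3 + b^2*(19 - 3*s) + b*(45 - 11*s) + s^3 - 8*s^2 + 9*s + 18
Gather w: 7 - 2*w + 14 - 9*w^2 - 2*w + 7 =-9*w^2 - 4*w + 28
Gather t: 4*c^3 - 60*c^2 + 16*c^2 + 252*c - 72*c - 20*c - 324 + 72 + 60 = 4*c^3 - 44*c^2 + 160*c - 192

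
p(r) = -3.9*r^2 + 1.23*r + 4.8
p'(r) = 1.23 - 7.8*r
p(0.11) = 4.89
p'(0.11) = 0.37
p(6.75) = -164.59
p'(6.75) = -51.42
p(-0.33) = 3.97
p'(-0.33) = 3.80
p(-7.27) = -210.27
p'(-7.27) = 57.94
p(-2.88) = -31.09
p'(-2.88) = 23.69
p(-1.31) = -3.50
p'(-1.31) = 11.45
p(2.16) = -10.74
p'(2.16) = -15.62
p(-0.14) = 4.55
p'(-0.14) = 2.32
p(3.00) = -26.61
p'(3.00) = -22.17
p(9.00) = -300.03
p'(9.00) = -68.97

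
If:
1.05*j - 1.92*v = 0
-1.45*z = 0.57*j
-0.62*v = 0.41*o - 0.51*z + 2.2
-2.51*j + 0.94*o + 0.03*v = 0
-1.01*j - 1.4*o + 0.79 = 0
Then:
No Solution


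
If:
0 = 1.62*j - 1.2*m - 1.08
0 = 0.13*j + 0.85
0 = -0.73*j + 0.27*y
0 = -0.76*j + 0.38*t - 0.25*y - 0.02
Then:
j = -6.54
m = -9.73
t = -24.65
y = -17.68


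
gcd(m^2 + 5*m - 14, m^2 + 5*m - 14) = m^2 + 5*m - 14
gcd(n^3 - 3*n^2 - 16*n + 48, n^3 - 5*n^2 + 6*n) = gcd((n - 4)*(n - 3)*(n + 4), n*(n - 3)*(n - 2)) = n - 3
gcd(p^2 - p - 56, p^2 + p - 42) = p + 7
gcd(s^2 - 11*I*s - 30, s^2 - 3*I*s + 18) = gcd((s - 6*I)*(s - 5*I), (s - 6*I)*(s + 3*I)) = s - 6*I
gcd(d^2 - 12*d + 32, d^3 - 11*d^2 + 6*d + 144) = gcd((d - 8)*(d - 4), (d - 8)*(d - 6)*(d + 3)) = d - 8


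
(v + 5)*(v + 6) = v^2 + 11*v + 30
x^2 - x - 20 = (x - 5)*(x + 4)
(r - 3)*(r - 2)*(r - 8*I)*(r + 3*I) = r^4 - 5*r^3 - 5*I*r^3 + 30*r^2 + 25*I*r^2 - 120*r - 30*I*r + 144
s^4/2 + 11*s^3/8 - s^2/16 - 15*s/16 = s*(s/2 + 1/2)*(s - 3/4)*(s + 5/2)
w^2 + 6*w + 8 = (w + 2)*(w + 4)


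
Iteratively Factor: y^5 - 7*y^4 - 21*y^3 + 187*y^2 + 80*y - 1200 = (y - 5)*(y^4 - 2*y^3 - 31*y^2 + 32*y + 240) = (y - 5)^2*(y^3 + 3*y^2 - 16*y - 48) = (y - 5)^2*(y - 4)*(y^2 + 7*y + 12) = (y - 5)^2*(y - 4)*(y + 4)*(y + 3)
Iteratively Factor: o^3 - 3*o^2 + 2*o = (o - 2)*(o^2 - o) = o*(o - 2)*(o - 1)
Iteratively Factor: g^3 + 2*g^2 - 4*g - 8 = (g + 2)*(g^2 - 4) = (g - 2)*(g + 2)*(g + 2)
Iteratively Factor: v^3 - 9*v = (v - 3)*(v^2 + 3*v) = (v - 3)*(v + 3)*(v)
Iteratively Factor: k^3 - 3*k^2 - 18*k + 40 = (k - 2)*(k^2 - k - 20) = (k - 5)*(k - 2)*(k + 4)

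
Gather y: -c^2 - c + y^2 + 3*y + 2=-c^2 - c + y^2 + 3*y + 2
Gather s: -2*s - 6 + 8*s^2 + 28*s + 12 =8*s^2 + 26*s + 6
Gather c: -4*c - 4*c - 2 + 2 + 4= 4 - 8*c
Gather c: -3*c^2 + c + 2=-3*c^2 + c + 2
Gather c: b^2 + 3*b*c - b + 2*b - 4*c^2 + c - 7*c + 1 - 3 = b^2 + b - 4*c^2 + c*(3*b - 6) - 2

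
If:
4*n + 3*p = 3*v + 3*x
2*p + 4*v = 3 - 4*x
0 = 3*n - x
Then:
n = x/3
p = 1/2 - 8*x/27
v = 1/2 - 23*x/27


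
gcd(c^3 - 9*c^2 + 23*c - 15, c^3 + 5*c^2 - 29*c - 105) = c - 5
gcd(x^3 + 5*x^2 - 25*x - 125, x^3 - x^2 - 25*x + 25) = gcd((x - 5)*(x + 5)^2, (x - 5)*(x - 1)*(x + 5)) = x^2 - 25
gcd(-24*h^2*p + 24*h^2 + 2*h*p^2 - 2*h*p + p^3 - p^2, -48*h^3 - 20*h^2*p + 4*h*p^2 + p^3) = -24*h^2 + 2*h*p + p^2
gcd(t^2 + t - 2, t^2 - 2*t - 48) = 1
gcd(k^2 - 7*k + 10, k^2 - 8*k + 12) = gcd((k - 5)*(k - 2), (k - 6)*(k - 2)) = k - 2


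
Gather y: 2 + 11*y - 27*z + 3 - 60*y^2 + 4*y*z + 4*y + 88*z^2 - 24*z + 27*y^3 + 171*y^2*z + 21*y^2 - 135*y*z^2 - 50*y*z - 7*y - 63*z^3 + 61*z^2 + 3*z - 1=27*y^3 + y^2*(171*z - 39) + y*(-135*z^2 - 46*z + 8) - 63*z^3 + 149*z^2 - 48*z + 4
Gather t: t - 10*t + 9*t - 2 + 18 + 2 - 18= 0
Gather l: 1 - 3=-2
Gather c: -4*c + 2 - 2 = -4*c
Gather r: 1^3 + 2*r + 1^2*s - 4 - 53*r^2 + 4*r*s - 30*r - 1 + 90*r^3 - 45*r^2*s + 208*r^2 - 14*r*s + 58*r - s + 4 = 90*r^3 + r^2*(155 - 45*s) + r*(30 - 10*s)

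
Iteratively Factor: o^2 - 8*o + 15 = (o - 5)*(o - 3)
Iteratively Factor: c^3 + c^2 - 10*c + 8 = (c + 4)*(c^2 - 3*c + 2) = (c - 2)*(c + 4)*(c - 1)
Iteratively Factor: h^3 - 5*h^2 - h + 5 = (h + 1)*(h^2 - 6*h + 5) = (h - 5)*(h + 1)*(h - 1)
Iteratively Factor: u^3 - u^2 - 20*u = (u)*(u^2 - u - 20) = u*(u - 5)*(u + 4)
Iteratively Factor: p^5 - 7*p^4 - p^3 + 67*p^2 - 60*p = (p - 1)*(p^4 - 6*p^3 - 7*p^2 + 60*p) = (p - 1)*(p + 3)*(p^3 - 9*p^2 + 20*p) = (p - 4)*(p - 1)*(p + 3)*(p^2 - 5*p) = p*(p - 4)*(p - 1)*(p + 3)*(p - 5)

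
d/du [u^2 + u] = 2*u + 1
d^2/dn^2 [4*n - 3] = 0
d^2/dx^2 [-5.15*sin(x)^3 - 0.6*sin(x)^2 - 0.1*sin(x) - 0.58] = 3.9625*sin(x) - 11.5875*sin(3*x) - 1.2*cos(2*x)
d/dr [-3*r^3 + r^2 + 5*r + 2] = -9*r^2 + 2*r + 5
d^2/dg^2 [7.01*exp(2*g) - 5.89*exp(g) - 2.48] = (28.04*exp(g) - 5.89)*exp(g)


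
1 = 1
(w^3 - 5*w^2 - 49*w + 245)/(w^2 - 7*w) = w + 2 - 35/w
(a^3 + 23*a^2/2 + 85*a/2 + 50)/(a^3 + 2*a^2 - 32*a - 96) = (2*a^2 + 15*a + 25)/(2*(a^2 - 2*a - 24))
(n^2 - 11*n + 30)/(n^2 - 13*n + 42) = (n - 5)/(n - 7)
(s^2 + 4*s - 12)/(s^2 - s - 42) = (s - 2)/(s - 7)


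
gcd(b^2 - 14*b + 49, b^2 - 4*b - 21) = b - 7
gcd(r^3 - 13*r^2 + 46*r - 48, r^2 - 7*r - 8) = r - 8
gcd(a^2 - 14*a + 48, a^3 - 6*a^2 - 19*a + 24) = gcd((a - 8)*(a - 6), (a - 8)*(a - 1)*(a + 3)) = a - 8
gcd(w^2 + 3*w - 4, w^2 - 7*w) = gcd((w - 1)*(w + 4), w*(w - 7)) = 1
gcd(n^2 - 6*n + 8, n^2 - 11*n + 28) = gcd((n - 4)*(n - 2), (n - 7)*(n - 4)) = n - 4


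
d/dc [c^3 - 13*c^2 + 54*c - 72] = 3*c^2 - 26*c + 54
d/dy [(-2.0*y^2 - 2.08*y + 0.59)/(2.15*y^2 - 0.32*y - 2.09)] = (5.112*y^2 + 5.823*y + 4.536)/(4.6225*y^4 - 1.376*y^3 - 8.8846*y^2 + 1.3376*y + 4.3681)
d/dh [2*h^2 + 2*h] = 4*h + 2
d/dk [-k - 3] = -1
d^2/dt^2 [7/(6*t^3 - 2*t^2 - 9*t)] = 14*(2*t*(1 - 9*t)*(-6*t^2 + 2*t + 9) - (-18*t^2 + 4*t + 9)^2)/(t^3*(-6*t^2 + 2*t + 9)^3)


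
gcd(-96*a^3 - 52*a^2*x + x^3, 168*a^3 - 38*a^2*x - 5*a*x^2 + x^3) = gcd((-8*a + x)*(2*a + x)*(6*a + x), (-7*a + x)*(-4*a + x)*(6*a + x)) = 6*a + x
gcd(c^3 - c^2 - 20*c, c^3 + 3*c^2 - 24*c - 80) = c^2 - c - 20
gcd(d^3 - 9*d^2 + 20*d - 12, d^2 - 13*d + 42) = d - 6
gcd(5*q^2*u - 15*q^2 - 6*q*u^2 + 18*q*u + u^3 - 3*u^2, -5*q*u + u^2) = 5*q - u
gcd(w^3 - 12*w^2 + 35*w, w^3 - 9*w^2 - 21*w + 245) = w - 7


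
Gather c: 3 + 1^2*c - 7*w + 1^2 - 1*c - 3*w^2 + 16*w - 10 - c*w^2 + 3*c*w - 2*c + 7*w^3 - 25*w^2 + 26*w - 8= c*(-w^2 + 3*w - 2) + 7*w^3 - 28*w^2 + 35*w - 14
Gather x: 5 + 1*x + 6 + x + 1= 2*x + 12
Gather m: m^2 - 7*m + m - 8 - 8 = m^2 - 6*m - 16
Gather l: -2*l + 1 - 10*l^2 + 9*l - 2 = -10*l^2 + 7*l - 1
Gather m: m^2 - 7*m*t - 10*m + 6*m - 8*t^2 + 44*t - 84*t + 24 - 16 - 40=m^2 + m*(-7*t - 4) - 8*t^2 - 40*t - 32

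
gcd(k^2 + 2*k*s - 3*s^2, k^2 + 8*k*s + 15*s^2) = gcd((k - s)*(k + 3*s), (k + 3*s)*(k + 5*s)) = k + 3*s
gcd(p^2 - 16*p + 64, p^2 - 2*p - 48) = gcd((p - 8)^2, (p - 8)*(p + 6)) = p - 8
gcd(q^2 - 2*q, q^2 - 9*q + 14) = q - 2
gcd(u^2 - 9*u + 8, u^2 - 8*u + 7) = u - 1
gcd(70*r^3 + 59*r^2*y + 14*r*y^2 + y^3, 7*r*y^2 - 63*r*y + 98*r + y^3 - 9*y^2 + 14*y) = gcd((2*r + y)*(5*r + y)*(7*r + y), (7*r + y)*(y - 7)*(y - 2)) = 7*r + y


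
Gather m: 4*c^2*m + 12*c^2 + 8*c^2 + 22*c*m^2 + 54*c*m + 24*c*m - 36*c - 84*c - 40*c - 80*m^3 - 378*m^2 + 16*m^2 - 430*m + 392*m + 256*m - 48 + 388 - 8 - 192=20*c^2 - 160*c - 80*m^3 + m^2*(22*c - 362) + m*(4*c^2 + 78*c + 218) + 140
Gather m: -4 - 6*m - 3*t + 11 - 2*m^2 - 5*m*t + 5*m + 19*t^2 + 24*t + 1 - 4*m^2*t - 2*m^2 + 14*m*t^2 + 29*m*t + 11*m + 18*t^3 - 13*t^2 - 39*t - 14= m^2*(-4*t - 4) + m*(14*t^2 + 24*t + 10) + 18*t^3 + 6*t^2 - 18*t - 6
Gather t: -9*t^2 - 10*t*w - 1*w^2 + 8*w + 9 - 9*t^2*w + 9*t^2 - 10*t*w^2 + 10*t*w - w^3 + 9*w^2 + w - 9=-9*t^2*w - 10*t*w^2 - w^3 + 8*w^2 + 9*w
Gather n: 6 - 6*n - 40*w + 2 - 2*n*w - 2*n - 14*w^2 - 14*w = n*(-2*w - 8) - 14*w^2 - 54*w + 8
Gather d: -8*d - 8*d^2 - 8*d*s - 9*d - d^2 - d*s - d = -9*d^2 + d*(-9*s - 18)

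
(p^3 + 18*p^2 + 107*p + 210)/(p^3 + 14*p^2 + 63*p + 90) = (p + 7)/(p + 3)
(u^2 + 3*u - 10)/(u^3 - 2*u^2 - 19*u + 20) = (u^2 + 3*u - 10)/(u^3 - 2*u^2 - 19*u + 20)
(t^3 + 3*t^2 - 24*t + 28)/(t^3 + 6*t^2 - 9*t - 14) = (t - 2)/(t + 1)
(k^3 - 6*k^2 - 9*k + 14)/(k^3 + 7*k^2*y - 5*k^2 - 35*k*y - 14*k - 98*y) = (k - 1)/(k + 7*y)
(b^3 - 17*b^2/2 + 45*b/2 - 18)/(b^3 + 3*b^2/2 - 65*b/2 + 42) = (b - 3)/(b + 7)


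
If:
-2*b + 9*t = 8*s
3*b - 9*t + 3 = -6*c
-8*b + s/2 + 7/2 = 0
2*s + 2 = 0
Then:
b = 3/8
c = -91/48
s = -1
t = -29/36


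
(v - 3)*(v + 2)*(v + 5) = v^3 + 4*v^2 - 11*v - 30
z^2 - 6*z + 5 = (z - 5)*(z - 1)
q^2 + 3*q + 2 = (q + 1)*(q + 2)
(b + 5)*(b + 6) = b^2 + 11*b + 30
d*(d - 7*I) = d^2 - 7*I*d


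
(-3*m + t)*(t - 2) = -3*m*t + 6*m + t^2 - 2*t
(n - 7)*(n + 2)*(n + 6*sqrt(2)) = n^3 - 5*n^2 + 6*sqrt(2)*n^2 - 30*sqrt(2)*n - 14*n - 84*sqrt(2)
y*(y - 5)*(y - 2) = y^3 - 7*y^2 + 10*y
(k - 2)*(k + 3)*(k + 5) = k^3 + 6*k^2 - k - 30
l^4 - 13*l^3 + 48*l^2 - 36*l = l*(l - 6)^2*(l - 1)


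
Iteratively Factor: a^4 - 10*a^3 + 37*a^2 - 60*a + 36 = (a - 2)*(a^3 - 8*a^2 + 21*a - 18) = (a - 3)*(a - 2)*(a^2 - 5*a + 6) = (a - 3)*(a - 2)^2*(a - 3)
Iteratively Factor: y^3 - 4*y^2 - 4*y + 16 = (y + 2)*(y^2 - 6*y + 8) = (y - 2)*(y + 2)*(y - 4)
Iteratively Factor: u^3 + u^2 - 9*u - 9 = (u + 1)*(u^2 - 9) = (u - 3)*(u + 1)*(u + 3)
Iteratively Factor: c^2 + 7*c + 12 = (c + 3)*(c + 4)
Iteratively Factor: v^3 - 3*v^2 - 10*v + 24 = (v - 4)*(v^2 + v - 6) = (v - 4)*(v + 3)*(v - 2)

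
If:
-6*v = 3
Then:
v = -1/2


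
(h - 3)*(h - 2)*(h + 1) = h^3 - 4*h^2 + h + 6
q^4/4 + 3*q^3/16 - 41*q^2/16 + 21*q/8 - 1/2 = (q/4 + 1)*(q - 2)*(q - 1)*(q - 1/4)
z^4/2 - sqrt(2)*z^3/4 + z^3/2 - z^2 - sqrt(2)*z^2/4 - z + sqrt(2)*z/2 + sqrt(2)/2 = (z/2 + 1/2)*(z - sqrt(2))*(z - sqrt(2)/2)*(z + sqrt(2))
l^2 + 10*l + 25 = (l + 5)^2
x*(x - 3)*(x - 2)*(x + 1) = x^4 - 4*x^3 + x^2 + 6*x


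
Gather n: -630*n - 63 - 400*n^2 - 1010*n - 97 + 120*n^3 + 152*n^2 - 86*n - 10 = 120*n^3 - 248*n^2 - 1726*n - 170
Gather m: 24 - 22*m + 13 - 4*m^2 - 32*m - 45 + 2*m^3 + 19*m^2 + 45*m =2*m^3 + 15*m^2 - 9*m - 8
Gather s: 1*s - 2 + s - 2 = 2*s - 4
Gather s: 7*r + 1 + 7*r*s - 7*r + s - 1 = s*(7*r + 1)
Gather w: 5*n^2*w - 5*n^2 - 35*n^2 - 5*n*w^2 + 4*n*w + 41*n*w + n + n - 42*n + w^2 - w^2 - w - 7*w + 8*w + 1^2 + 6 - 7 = -40*n^2 - 5*n*w^2 - 40*n + w*(5*n^2 + 45*n)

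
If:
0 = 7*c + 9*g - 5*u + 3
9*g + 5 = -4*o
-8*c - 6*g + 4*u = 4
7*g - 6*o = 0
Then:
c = -209/246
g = -15/41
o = -35/82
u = -307/246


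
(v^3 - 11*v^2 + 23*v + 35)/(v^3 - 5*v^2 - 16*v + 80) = (v^2 - 6*v - 7)/(v^2 - 16)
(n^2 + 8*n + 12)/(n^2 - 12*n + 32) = (n^2 + 8*n + 12)/(n^2 - 12*n + 32)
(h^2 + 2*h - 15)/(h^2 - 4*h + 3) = (h + 5)/(h - 1)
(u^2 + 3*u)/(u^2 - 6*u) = (u + 3)/(u - 6)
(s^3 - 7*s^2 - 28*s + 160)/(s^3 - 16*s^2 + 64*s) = (s^2 + s - 20)/(s*(s - 8))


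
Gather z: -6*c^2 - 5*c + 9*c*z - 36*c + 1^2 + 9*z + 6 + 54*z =-6*c^2 - 41*c + z*(9*c + 63) + 7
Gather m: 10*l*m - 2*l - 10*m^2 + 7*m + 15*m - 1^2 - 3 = -2*l - 10*m^2 + m*(10*l + 22) - 4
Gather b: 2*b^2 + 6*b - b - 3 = 2*b^2 + 5*b - 3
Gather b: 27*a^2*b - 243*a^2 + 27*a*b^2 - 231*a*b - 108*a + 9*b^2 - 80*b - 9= -243*a^2 - 108*a + b^2*(27*a + 9) + b*(27*a^2 - 231*a - 80) - 9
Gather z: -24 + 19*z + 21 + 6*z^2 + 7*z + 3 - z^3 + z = -z^3 + 6*z^2 + 27*z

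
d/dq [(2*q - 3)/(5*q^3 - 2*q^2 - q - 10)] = (10*q^3 - 4*q^2 - 2*q + (2*q - 3)*(-15*q^2 + 4*q + 1) - 20)/(-5*q^3 + 2*q^2 + q + 10)^2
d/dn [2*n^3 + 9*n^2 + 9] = 6*n*(n + 3)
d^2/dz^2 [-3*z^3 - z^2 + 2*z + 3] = -18*z - 2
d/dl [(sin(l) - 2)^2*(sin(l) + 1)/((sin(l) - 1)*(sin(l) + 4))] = (sin(l)^4 + 6*sin(l)^3 - 21*sin(l)^2 + 16*sin(l) - 12)*cos(l)/((sin(l) - 1)^2*(sin(l) + 4)^2)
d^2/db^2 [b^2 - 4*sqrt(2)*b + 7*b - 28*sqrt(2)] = 2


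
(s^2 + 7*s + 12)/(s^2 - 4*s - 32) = (s + 3)/(s - 8)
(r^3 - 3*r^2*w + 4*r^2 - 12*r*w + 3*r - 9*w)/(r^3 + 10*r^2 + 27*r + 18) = (r - 3*w)/(r + 6)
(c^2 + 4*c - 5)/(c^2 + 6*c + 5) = (c - 1)/(c + 1)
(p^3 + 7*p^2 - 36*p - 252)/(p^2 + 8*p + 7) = (p^2 - 36)/(p + 1)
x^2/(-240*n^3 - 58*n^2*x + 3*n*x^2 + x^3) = x^2/(-240*n^3 - 58*n^2*x + 3*n*x^2 + x^3)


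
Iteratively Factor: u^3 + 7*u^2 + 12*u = (u)*(u^2 + 7*u + 12) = u*(u + 4)*(u + 3)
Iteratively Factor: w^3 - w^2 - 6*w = (w - 3)*(w^2 + 2*w) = w*(w - 3)*(w + 2)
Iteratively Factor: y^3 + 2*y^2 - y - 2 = (y - 1)*(y^2 + 3*y + 2) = (y - 1)*(y + 1)*(y + 2)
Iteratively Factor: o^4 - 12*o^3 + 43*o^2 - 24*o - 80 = (o + 1)*(o^3 - 13*o^2 + 56*o - 80) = (o - 5)*(o + 1)*(o^2 - 8*o + 16) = (o - 5)*(o - 4)*(o + 1)*(o - 4)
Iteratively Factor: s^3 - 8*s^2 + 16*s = (s - 4)*(s^2 - 4*s) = (s - 4)^2*(s)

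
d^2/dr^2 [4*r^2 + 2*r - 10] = 8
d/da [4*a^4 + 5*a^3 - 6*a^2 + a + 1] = 16*a^3 + 15*a^2 - 12*a + 1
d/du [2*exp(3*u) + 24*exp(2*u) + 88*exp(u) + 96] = (6*exp(2*u) + 48*exp(u) + 88)*exp(u)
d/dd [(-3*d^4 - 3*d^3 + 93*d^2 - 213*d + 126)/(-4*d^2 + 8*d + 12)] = 3*(2*d^3 + 7*d^2 + 8*d - 33)/(4*(d^2 + 2*d + 1))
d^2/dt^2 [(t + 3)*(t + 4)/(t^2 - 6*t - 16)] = 2*(13*t^3 + 84*t^2 + 120*t + 208)/(t^6 - 18*t^5 + 60*t^4 + 360*t^3 - 960*t^2 - 4608*t - 4096)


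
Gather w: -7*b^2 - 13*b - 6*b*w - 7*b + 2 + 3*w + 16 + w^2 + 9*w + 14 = -7*b^2 - 20*b + w^2 + w*(12 - 6*b) + 32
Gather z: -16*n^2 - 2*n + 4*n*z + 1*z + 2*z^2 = -16*n^2 - 2*n + 2*z^2 + z*(4*n + 1)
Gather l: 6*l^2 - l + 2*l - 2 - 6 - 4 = 6*l^2 + l - 12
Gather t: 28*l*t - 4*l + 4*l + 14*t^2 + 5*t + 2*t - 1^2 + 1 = 14*t^2 + t*(28*l + 7)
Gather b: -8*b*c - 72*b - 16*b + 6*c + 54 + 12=b*(-8*c - 88) + 6*c + 66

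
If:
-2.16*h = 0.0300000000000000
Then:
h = -0.01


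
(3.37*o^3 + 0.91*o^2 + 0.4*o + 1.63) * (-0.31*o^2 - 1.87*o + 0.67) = -1.0447*o^5 - 6.584*o^4 + 0.4322*o^3 - 0.6436*o^2 - 2.7801*o + 1.0921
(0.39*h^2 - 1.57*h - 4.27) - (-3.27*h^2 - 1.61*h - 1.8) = 3.66*h^2 + 0.04*h - 2.47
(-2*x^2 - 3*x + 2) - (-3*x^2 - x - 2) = x^2 - 2*x + 4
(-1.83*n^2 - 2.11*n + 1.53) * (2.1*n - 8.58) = -3.843*n^3 + 11.2704*n^2 + 21.3168*n - 13.1274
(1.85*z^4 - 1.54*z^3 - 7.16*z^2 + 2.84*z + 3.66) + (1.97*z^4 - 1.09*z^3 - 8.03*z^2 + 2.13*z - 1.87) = 3.82*z^4 - 2.63*z^3 - 15.19*z^2 + 4.97*z + 1.79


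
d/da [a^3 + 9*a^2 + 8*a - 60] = 3*a^2 + 18*a + 8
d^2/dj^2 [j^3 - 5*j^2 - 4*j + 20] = 6*j - 10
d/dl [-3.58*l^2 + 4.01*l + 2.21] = 4.01 - 7.16*l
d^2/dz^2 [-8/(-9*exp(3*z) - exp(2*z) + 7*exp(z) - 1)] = 8*((-81*exp(2*z) - 4*exp(z) + 7)*(9*exp(3*z) + exp(2*z) - 7*exp(z) + 1) + 2*(27*exp(2*z) + 2*exp(z) - 7)^2*exp(z))*exp(z)/(9*exp(3*z) + exp(2*z) - 7*exp(z) + 1)^3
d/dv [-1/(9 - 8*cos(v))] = 8*sin(v)/(8*cos(v) - 9)^2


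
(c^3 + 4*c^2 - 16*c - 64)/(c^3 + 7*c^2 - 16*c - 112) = (c + 4)/(c + 7)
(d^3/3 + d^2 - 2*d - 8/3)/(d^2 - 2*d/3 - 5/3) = (d^2 + 2*d - 8)/(3*d - 5)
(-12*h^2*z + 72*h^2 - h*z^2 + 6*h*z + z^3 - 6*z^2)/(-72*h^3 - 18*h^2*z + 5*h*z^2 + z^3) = (z - 6)/(6*h + z)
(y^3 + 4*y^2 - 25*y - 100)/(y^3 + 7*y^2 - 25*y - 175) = (y + 4)/(y + 7)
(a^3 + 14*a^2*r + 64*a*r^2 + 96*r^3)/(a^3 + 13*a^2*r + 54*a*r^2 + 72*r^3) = (a + 4*r)/(a + 3*r)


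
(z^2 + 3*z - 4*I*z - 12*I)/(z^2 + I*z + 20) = (z + 3)/(z + 5*I)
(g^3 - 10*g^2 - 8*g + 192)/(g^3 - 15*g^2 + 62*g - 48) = (g + 4)/(g - 1)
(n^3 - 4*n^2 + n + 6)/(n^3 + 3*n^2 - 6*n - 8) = (n - 3)/(n + 4)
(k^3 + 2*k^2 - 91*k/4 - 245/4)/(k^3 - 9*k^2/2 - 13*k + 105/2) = (k + 7/2)/(k - 3)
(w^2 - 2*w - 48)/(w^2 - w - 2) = (-w^2 + 2*w + 48)/(-w^2 + w + 2)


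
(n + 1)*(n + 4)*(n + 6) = n^3 + 11*n^2 + 34*n + 24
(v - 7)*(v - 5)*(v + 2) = v^3 - 10*v^2 + 11*v + 70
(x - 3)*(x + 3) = x^2 - 9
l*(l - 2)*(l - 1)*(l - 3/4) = l^4 - 15*l^3/4 + 17*l^2/4 - 3*l/2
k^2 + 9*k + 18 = (k + 3)*(k + 6)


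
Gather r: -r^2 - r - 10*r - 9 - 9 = -r^2 - 11*r - 18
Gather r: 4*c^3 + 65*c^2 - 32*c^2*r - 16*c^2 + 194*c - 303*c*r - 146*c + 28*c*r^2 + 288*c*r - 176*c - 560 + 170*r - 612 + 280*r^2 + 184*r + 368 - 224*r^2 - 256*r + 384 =4*c^3 + 49*c^2 - 128*c + r^2*(28*c + 56) + r*(-32*c^2 - 15*c + 98) - 420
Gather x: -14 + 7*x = 7*x - 14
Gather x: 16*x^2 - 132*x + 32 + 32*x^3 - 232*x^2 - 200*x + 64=32*x^3 - 216*x^2 - 332*x + 96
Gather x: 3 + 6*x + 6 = 6*x + 9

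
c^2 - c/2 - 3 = (c - 2)*(c + 3/2)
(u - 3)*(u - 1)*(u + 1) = u^3 - 3*u^2 - u + 3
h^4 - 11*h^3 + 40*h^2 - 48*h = h*(h - 4)^2*(h - 3)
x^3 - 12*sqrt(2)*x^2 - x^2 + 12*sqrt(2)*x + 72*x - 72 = (x - 1)*(x - 6*sqrt(2))^2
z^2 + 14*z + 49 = (z + 7)^2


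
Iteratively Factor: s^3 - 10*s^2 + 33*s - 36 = (s - 4)*(s^2 - 6*s + 9) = (s - 4)*(s - 3)*(s - 3)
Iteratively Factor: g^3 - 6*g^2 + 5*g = (g)*(g^2 - 6*g + 5) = g*(g - 1)*(g - 5)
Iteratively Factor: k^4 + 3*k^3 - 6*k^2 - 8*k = (k + 4)*(k^3 - k^2 - 2*k) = k*(k + 4)*(k^2 - k - 2) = k*(k - 2)*(k + 4)*(k + 1)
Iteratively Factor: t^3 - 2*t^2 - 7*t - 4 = (t + 1)*(t^2 - 3*t - 4) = (t - 4)*(t + 1)*(t + 1)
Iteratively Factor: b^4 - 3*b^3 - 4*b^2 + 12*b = (b - 3)*(b^3 - 4*b) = b*(b - 3)*(b^2 - 4) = b*(b - 3)*(b + 2)*(b - 2)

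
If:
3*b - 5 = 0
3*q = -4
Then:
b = 5/3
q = -4/3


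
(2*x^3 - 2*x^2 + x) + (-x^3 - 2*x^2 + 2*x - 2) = x^3 - 4*x^2 + 3*x - 2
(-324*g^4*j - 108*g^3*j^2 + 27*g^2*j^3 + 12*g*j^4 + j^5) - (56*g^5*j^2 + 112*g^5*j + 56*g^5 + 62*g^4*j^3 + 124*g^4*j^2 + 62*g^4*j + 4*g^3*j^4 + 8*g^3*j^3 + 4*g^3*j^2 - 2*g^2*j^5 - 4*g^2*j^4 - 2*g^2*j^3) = -56*g^5*j^2 - 112*g^5*j - 56*g^5 - 62*g^4*j^3 - 124*g^4*j^2 - 386*g^4*j - 4*g^3*j^4 - 8*g^3*j^3 - 112*g^3*j^2 + 2*g^2*j^5 + 4*g^2*j^4 + 29*g^2*j^3 + 12*g*j^4 + j^5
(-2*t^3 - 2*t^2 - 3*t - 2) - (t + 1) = -2*t^3 - 2*t^2 - 4*t - 3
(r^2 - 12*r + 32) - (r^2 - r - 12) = 44 - 11*r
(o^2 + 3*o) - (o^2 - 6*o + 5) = 9*o - 5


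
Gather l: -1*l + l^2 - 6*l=l^2 - 7*l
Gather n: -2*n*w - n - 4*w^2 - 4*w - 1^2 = n*(-2*w - 1) - 4*w^2 - 4*w - 1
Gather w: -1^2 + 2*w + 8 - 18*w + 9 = 16 - 16*w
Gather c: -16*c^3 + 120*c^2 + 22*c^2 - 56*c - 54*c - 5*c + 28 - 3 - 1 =-16*c^3 + 142*c^2 - 115*c + 24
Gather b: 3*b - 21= 3*b - 21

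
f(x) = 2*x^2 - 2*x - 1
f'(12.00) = 46.00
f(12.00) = 263.00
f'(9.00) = 34.00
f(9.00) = 143.00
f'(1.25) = 3.00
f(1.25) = -0.38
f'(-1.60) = -8.40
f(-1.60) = 7.32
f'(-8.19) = -34.76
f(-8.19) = 149.53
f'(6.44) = 23.76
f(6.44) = 69.07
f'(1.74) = 4.96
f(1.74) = 1.58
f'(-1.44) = -7.76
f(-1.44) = 6.03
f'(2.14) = 6.56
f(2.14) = 3.88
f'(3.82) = 13.28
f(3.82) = 20.54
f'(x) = 4*x - 2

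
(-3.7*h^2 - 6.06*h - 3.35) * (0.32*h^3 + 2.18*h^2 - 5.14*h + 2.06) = -1.184*h^5 - 10.0052*h^4 + 4.7352*h^3 + 16.2234*h^2 + 4.7354*h - 6.901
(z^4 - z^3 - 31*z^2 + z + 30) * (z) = z^5 - z^4 - 31*z^3 + z^2 + 30*z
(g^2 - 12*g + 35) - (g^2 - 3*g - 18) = 53 - 9*g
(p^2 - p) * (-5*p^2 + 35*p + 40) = -5*p^4 + 40*p^3 + 5*p^2 - 40*p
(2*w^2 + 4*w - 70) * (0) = 0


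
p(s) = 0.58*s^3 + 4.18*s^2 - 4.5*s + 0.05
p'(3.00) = 36.24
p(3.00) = 39.83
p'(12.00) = 346.38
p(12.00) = 1550.21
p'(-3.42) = -12.74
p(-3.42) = 41.13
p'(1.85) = 16.92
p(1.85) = 9.70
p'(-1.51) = -13.16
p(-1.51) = 14.38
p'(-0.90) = -10.61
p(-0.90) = 7.06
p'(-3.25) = -13.29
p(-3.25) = 38.92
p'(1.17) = 7.66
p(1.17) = 1.44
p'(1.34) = 9.83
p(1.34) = 2.92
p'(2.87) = 33.83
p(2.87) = 35.28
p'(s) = 1.74*s^2 + 8.36*s - 4.5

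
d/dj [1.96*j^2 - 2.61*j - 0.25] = 3.92*j - 2.61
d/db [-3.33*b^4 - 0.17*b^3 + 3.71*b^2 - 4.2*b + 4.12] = -13.32*b^3 - 0.51*b^2 + 7.42*b - 4.2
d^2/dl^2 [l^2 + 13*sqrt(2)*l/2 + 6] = 2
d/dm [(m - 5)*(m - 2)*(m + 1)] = 3*m^2 - 12*m + 3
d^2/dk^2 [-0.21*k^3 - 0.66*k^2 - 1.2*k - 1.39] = -1.26*k - 1.32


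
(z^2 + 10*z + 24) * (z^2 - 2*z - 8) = z^4 + 8*z^3 - 4*z^2 - 128*z - 192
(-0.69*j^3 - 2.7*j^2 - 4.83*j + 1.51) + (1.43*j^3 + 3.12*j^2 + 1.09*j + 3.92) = 0.74*j^3 + 0.42*j^2 - 3.74*j + 5.43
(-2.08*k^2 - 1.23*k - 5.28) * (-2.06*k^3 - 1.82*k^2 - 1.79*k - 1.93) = 4.2848*k^5 + 6.3194*k^4 + 16.8386*k^3 + 15.8257*k^2 + 11.8251*k + 10.1904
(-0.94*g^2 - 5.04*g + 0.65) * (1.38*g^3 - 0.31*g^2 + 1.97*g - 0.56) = -1.2972*g^5 - 6.6638*g^4 + 0.6076*g^3 - 9.6039*g^2 + 4.1029*g - 0.364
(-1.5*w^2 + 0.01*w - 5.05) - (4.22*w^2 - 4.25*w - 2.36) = -5.72*w^2 + 4.26*w - 2.69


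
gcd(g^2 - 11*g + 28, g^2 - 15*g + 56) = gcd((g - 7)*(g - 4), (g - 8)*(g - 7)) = g - 7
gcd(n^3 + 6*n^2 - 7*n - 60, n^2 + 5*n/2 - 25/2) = n + 5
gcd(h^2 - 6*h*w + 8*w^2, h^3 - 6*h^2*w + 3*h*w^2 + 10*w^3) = -h + 2*w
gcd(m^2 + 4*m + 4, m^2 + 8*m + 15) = 1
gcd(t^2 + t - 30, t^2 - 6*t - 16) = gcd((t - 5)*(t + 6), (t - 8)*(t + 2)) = 1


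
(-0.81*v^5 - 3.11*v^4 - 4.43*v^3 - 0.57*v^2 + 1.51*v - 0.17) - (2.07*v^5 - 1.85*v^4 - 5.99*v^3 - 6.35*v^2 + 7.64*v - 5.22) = -2.88*v^5 - 1.26*v^4 + 1.56*v^3 + 5.78*v^2 - 6.13*v + 5.05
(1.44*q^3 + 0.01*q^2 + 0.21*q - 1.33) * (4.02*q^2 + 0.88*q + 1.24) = 5.7888*q^5 + 1.3074*q^4 + 2.6386*q^3 - 5.1494*q^2 - 0.91*q - 1.6492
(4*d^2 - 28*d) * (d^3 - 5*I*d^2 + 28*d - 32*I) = 4*d^5 - 28*d^4 - 20*I*d^4 + 112*d^3 + 140*I*d^3 - 784*d^2 - 128*I*d^2 + 896*I*d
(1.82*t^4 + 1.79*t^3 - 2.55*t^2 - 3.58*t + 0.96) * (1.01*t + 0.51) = 1.8382*t^5 + 2.7361*t^4 - 1.6626*t^3 - 4.9163*t^2 - 0.8562*t + 0.4896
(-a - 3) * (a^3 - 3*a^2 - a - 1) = -a^4 + 10*a^2 + 4*a + 3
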